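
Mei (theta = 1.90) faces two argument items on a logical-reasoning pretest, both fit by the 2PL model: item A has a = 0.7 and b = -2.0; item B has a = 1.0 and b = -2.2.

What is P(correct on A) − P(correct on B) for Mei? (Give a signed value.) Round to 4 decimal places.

P(theta) = 1 / (1 + exp(−a(theta − b)))
P_A = 0.9388
P_B = 0.9837
P_A − P_B = -0.0449

-0.0449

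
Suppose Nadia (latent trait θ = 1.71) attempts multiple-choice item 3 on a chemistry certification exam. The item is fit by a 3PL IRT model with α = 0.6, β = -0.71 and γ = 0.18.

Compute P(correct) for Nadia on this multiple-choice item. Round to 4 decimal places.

P(θ) = γ + (1 − γ) · 1 / (1 + exp(−α(θ − β)))
Exponent: 0.6 × (1.71 − (-0.71)) = 1.4520
1/(1 + e^{-1.4520}) = 0.8103
P = 0.18 + 0.82 × 0.8103 = 0.8445

0.8445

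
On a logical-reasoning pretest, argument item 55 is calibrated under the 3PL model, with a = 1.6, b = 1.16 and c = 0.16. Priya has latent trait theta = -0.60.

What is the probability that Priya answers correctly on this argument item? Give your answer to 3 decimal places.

0.207

P(theta) = c + (1 − c) · 1 / (1 + exp(−a(theta − b)))
Exponent: 1.6 × (-0.60 − 1.16) = -2.8160
1/(1 + e^{2.8160}) = 0.0565
P = 0.16 + 0.84 × 0.0565 = 0.2074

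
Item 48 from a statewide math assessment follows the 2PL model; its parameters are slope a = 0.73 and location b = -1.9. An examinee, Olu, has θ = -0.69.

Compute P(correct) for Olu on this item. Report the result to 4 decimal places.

0.7075

P(θ) = 1 / (1 + exp(−a(θ − b)))
Exponent: 0.73 × (-0.69 − (-1.9)) = 0.8833
1/(1 + e^{-0.8833}) = 0.7075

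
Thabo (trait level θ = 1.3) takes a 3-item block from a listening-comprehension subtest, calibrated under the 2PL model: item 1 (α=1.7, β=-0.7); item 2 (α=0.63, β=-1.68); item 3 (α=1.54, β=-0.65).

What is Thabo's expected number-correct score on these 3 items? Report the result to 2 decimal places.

P(θ) = 1 / (1 + exp(−α(θ − β)))
P_1 = 1/(1+e^{-3.4000}) = 0.9677
P_2 = 1/(1+e^{-1.8774}) = 0.8673
P_3 = 1/(1+e^{-3.0030}) = 0.9527
E[score] = 0.9677 + 0.8673 + 0.9527 = 2.7877

2.79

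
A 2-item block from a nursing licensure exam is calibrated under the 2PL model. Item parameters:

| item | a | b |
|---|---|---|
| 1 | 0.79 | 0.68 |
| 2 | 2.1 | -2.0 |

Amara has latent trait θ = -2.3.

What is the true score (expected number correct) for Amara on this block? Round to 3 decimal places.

0.434

P(θ) = 1 / (1 + exp(−a(θ − b)))
P_1 = 1/(1+e^{2.3542}) = 0.0867
P_2 = 1/(1+e^{0.6300}) = 0.3475
E[score] = 0.0867 + 0.3475 = 0.4342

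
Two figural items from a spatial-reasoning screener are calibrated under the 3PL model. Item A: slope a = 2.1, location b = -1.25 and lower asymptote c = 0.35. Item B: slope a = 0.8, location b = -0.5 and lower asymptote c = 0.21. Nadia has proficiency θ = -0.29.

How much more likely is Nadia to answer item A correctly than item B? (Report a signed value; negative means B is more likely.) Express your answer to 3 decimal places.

0.286

P(θ) = c + (1 − c) · 1 / (1 + exp(−a(θ − b)))
P_A = 0.9236
P_B = 0.6381
P_A − P_B = 0.2855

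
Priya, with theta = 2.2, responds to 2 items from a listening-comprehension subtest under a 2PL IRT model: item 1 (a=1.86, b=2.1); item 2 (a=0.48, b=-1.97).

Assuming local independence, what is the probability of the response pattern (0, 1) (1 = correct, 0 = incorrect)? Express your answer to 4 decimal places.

0.3996

P(theta) = 1 / (1 + exp(−a(theta − b)))
P_1 = 1/(1+e^{-0.1860}) = 0.5464
P_2 = 1/(1+e^{-2.0016}) = 0.8810
L = (1−P_1) × P_2 = 0.4536 × 0.8810 = 0.39964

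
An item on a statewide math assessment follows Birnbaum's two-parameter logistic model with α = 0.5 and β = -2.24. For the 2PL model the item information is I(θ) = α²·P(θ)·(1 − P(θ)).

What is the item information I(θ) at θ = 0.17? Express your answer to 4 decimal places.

P = 1/(1+e^{-1.2050}) = 0.7694
P(1−P) = 0.7694 × 0.2306 = 0.1774
I = α² × P(1−P) = 0.5² × 0.1774 = 0.04435

0.0444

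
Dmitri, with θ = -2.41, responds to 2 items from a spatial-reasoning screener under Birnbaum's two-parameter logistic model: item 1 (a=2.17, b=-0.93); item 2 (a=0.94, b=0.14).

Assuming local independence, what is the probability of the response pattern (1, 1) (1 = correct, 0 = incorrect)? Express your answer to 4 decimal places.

P(θ) = 1 / (1 + exp(−a(θ − b)))
P_1 = 1/(1+e^{3.2116}) = 0.0387
P_2 = 1/(1+e^{2.3970}) = 0.0834
L = P_1 × P_2 = 0.0387 × 0.0834 = 0.00323

0.0032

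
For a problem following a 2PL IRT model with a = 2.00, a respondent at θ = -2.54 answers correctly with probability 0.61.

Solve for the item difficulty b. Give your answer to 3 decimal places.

P(θ) = 1 / (1 + exp(−a(θ − b)))
logit(0.61) = ln(0.61/0.39) = 0.4473
b = θ − logit/(a) = -2.54 − 0.4473/2.0000 = -2.7637

-2.764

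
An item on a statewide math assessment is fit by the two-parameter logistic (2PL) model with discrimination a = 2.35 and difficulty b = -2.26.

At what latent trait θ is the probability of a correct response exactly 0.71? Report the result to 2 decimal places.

P(θ) = 1 / (1 + exp(−a(θ − b)))
logit = ln(0.7100/0.2900) = 0.8954
θ = b + logit/(a) = -2.26 + 0.8954/2.3500 = -1.8790

-1.88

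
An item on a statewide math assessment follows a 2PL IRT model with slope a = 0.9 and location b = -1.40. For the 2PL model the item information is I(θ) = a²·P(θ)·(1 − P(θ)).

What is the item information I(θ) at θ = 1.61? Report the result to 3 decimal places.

P = 1/(1+e^{-2.7090}) = 0.9376
P(1−P) = 0.9376 × 0.0624 = 0.0585
I = a² × P(1−P) = 0.9² × 0.0585 = 0.04742

0.047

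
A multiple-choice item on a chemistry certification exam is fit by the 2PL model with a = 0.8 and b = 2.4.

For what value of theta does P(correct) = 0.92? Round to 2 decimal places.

P(theta) = 1 / (1 + exp(−a(theta − b)))
logit = ln(0.9200/0.0800) = 2.4423
theta = b + logit/(a) = 2.4 + 2.4423/0.8000 = 5.4529

5.45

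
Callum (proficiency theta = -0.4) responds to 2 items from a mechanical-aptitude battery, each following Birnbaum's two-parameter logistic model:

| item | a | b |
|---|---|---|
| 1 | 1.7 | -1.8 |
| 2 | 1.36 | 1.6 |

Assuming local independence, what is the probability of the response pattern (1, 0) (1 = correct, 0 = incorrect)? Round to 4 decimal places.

0.8587

P(theta) = 1 / (1 + exp(−a(theta − b)))
P_1 = 1/(1+e^{-2.3800}) = 0.9153
P_2 = 1/(1+e^{2.7200}) = 0.0618
L = P_1 × (1−P_2) = 0.9153 × 0.9382 = 0.85872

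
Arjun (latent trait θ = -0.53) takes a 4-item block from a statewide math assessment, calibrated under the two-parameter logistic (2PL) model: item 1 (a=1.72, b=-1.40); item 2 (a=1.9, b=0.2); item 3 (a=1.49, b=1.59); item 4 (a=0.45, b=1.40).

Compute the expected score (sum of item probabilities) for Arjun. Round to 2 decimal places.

P(θ) = 1 / (1 + exp(−a(θ − b)))
P_1 = 1/(1+e^{-1.4964}) = 0.8170
P_2 = 1/(1+e^{1.3870}) = 0.1999
P_3 = 1/(1+e^{3.1588}) = 0.0407
P_4 = 1/(1+e^{0.8685}) = 0.2956
E[score] = 0.8170 + 0.1999 + 0.0407 + 0.2956 = 1.3532

1.35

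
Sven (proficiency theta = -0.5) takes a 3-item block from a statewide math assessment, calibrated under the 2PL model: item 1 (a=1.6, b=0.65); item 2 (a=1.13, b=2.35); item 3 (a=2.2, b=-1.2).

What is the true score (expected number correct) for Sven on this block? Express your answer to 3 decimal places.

0.999

P(theta) = 1 / (1 + exp(−a(theta − b)))
P_1 = 1/(1+e^{1.8400}) = 0.1371
P_2 = 1/(1+e^{3.2205}) = 0.0384
P_3 = 1/(1+e^{-1.5400}) = 0.8235
E[score] = 0.1371 + 0.0384 + 0.8235 = 0.9989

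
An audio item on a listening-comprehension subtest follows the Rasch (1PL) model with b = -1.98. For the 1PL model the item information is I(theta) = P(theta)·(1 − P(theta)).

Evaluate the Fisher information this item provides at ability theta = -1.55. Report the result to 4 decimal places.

0.2388

P = 1/(1+e^{-0.4300}) = 0.6059
P(1−P) = 0.6059 × 0.3941 = 0.2388
I = P(1−P) = 0.23879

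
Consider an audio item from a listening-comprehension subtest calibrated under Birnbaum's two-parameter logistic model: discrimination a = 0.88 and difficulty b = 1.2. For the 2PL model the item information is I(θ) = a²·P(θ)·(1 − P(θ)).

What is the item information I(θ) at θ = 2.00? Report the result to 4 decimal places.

0.1715

P = 1/(1+e^{-0.7040}) = 0.6691
P(1−P) = 0.6691 × 0.3309 = 0.2214
I = a² × P(1−P) = 0.88² × 0.2214 = 0.17146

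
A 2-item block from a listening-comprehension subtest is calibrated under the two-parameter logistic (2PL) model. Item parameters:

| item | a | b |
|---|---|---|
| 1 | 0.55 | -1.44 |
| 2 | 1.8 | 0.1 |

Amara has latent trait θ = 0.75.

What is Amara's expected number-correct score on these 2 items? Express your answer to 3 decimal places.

1.532

P(θ) = 1 / (1 + exp(−a(θ − b)))
P_1 = 1/(1+e^{-1.2045}) = 0.7693
P_2 = 1/(1+e^{-1.1700}) = 0.7631
E[score] = 0.7693 + 0.7631 = 1.5325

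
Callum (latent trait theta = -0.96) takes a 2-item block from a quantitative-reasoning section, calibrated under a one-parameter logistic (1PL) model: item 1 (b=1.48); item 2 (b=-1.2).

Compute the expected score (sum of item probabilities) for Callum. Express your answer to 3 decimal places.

P(theta) = 1 / (1 + exp(−(theta − b)))
P_1 = 1/(1+e^{2.4400}) = 0.0802
P_2 = 1/(1+e^{-0.2400}) = 0.5597
E[score] = 0.0802 + 0.5597 = 0.6399

0.640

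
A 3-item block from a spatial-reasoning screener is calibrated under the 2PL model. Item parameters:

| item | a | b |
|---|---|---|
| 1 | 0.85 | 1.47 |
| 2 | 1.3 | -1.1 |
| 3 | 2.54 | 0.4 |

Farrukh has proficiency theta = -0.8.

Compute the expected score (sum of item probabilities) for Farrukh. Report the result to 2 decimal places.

0.77

P(theta) = 1 / (1 + exp(−a(theta − b)))
P_1 = 1/(1+e^{1.9295}) = 0.1268
P_2 = 1/(1+e^{-0.3900}) = 0.5963
P_3 = 1/(1+e^{3.0480}) = 0.0453
E[score] = 0.1268 + 0.5963 + 0.0453 = 0.7684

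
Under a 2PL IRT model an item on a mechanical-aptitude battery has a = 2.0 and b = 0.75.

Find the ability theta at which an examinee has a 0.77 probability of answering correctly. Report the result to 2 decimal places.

1.35

P(theta) = 1 / (1 + exp(−a(theta − b)))
logit = ln(0.7700/0.2300) = 1.2083
theta = b + logit/(a) = 0.75 + 1.2083/2.0000 = 1.3542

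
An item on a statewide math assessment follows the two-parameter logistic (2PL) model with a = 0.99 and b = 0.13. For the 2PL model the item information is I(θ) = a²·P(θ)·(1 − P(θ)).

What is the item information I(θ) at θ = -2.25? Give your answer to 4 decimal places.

P = 1/(1+e^{2.3562}) = 0.0866
P(1−P) = 0.0866 × 0.9134 = 0.0791
I = a² × P(1−P) = 0.99² × 0.0791 = 0.07751

0.0775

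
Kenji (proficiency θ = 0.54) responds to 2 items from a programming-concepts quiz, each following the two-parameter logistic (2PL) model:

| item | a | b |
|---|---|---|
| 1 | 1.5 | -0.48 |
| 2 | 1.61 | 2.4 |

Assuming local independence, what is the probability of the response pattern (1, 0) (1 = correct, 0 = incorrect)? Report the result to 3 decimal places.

0.783

P(θ) = 1 / (1 + exp(−a(θ − b)))
P_1 = 1/(1+e^{-1.5300}) = 0.8220
P_2 = 1/(1+e^{2.9946}) = 0.0477
L = P_1 × (1−P_2) = 0.8220 × 0.9523 = 0.78282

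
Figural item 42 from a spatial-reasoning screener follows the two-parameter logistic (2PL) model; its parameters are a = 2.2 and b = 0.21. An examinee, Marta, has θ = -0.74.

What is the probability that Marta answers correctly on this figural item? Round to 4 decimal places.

P(θ) = 1 / (1 + exp(−a(θ − b)))
Exponent: 2.2 × (-0.74 − 0.21) = -2.0900
1/(1 + e^{2.0900}) = 0.1101

0.1101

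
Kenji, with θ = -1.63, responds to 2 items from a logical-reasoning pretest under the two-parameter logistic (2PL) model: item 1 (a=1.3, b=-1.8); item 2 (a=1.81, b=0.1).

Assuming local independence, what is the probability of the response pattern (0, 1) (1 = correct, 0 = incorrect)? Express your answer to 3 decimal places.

P(θ) = 1 / (1 + exp(−a(θ − b)))
P_1 = 1/(1+e^{-0.2210}) = 0.5550
P_2 = 1/(1+e^{3.1313}) = 0.0418
L = (1−P_1) × P_2 = 0.4450 × 0.0418 = 0.01862

0.019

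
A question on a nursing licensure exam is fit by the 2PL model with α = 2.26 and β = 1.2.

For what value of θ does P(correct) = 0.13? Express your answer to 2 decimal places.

P(θ) = 1 / (1 + exp(−α(θ − β)))
logit = ln(0.1300/0.8700) = -1.9010
θ = β + logit/(α) = 1.2 + (-1.9010)/2.2600 = 0.3589

0.36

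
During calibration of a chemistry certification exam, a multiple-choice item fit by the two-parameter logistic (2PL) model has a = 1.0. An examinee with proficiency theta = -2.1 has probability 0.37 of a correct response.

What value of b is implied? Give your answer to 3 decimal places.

-1.568

P(theta) = 1 / (1 + exp(−a(theta − b)))
logit(0.37) = ln(0.37/0.63) = -0.5322
b = theta − logit/(a) = -2.1 − (-0.5322)/1.0000 = -1.5678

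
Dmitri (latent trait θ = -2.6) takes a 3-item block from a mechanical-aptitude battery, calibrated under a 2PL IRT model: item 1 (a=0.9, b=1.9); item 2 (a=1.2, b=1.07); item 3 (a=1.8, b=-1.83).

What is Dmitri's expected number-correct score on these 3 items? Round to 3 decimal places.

0.229

P(θ) = 1 / (1 + exp(−a(θ − b)))
P_1 = 1/(1+e^{4.0500}) = 0.0171
P_2 = 1/(1+e^{4.4040}) = 0.0121
P_3 = 1/(1+e^{1.3860}) = 0.2000
E[score] = 0.0171 + 0.0121 + 0.2000 = 0.2293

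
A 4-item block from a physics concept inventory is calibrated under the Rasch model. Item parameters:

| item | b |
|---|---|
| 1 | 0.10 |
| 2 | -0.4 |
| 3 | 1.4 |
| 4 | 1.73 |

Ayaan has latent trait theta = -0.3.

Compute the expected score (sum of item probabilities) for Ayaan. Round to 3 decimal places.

P(theta) = 1 / (1 + exp(−(theta − b)))
P_1 = 1/(1+e^{0.4000}) = 0.4013
P_2 = 1/(1+e^{-0.1000}) = 0.5250
P_3 = 1/(1+e^{1.7000}) = 0.1545
P_4 = 1/(1+e^{2.0300}) = 0.1161
E[score] = 0.4013 + 0.5250 + 0.1545 + 0.1161 = 1.1968

1.197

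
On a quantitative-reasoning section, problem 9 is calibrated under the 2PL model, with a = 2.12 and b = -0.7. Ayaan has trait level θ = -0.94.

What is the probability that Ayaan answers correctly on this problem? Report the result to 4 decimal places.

0.3755

P(θ) = 1 / (1 + exp(−a(θ − b)))
Exponent: 2.12 × (-0.94 − (-0.7)) = -0.5088
1/(1 + e^{0.5088}) = 0.3755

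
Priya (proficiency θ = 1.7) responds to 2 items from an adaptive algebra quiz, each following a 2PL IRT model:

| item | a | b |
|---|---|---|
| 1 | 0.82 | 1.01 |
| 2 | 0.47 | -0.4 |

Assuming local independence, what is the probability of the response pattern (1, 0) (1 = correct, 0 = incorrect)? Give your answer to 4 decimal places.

P(θ) = 1 / (1 + exp(−a(θ − b)))
P_1 = 1/(1+e^{-0.5658}) = 0.6378
P_2 = 1/(1+e^{-0.9870}) = 0.7285
L = P_1 × (1−P_2) = 0.6378 × 0.2715 = 0.17316

0.1732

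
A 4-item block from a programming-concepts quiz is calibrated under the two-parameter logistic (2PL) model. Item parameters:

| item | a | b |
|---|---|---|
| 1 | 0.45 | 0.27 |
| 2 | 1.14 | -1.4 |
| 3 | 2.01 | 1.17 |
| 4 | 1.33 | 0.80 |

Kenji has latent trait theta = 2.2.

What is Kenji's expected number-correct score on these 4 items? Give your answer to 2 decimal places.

P(theta) = 1 / (1 + exp(−a(theta − b)))
P_1 = 1/(1+e^{-0.8685}) = 0.7044
P_2 = 1/(1+e^{-4.1040}) = 0.9838
P_3 = 1/(1+e^{-2.0703}) = 0.8880
P_4 = 1/(1+e^{-1.8620}) = 0.8655
E[score] = 0.7044 + 0.9838 + 0.8880 + 0.8655 = 3.4417

3.44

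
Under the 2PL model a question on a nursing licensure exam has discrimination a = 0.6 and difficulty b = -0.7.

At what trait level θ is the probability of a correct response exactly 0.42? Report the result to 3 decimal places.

P(θ) = 1 / (1 + exp(−a(θ − b)))
logit = ln(0.4200/0.5800) = -0.3228
θ = b + logit/(a) = -0.7 + (-0.3228)/0.6000 = -1.2380

-1.238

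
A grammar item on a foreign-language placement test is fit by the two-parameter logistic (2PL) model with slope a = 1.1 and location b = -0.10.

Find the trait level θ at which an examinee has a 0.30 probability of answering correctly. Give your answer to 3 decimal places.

-0.870

P(θ) = 1 / (1 + exp(−a(θ − b)))
logit = ln(0.3000/0.7000) = -0.8473
θ = b + logit/(a) = -0.10 + (-0.8473)/1.1000 = -0.8703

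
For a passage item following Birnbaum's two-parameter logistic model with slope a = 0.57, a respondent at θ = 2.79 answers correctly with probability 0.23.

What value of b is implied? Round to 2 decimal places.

P(θ) = 1 / (1 + exp(−a(θ − b)))
logit(0.23) = ln(0.23/0.77) = -1.2083
b = θ − logit/(a) = 2.79 − (-1.2083)/0.5700 = 4.9098

4.91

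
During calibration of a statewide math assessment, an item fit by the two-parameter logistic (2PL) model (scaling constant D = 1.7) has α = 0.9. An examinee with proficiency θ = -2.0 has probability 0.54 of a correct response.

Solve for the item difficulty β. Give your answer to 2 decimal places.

P(θ) = 1 / (1 + exp(−D·α(θ − β)))
logit(0.54) = ln(0.54/0.46) = 0.1603
β = θ − logit/(1.7·α) = -2.0 − 0.1603/1.5300 = -2.1048

-2.10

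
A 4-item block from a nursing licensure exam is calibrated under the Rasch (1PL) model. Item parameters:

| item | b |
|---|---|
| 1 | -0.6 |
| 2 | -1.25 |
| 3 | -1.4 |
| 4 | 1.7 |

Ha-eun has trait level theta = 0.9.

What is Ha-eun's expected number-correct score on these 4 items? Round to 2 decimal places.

P(theta) = 1 / (1 + exp(−(theta − b)))
P_1 = 1/(1+e^{-1.5000}) = 0.8176
P_2 = 1/(1+e^{-2.1500}) = 0.8957
P_3 = 1/(1+e^{-2.3000}) = 0.9089
P_4 = 1/(1+e^{0.8000}) = 0.3100
E[score] = 0.8176 + 0.8957 + 0.9089 + 0.3100 = 2.9321

2.93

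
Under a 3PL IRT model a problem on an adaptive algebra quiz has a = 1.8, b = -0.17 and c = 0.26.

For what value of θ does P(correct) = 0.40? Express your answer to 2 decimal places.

-0.98

P(θ) = c + (1 − c) · 1 / (1 + exp(−a(θ − b)))
Remove guessing floor: (0.40 − 0.26)/(1 − 0.26) = 0.1892
logit = ln(0.1892/0.8108) = -1.4553
θ = b + logit/(a) = -0.17 + (-1.4553)/1.8000 = -0.9785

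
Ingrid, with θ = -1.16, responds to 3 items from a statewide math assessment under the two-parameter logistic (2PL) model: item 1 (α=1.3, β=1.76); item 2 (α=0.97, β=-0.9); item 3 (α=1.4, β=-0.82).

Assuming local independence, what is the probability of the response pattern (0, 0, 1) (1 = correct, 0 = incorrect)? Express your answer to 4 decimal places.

0.2109

P(θ) = 1 / (1 + exp(−α(θ − β)))
P_1 = 1/(1+e^{3.7960}) = 0.0220
P_2 = 1/(1+e^{0.2522}) = 0.4373
P_3 = 1/(1+e^{0.4760}) = 0.3832
L = (1−P_1) × (1−P_2) × P_3 = 0.9780 × 0.5627 × 0.3832 = 0.21090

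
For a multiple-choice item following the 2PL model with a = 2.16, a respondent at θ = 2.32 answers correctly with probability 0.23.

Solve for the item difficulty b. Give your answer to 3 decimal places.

2.879

P(θ) = 1 / (1 + exp(−a(θ − b)))
logit(0.23) = ln(0.23/0.77) = -1.2083
b = θ − logit/(a) = 2.32 − (-1.2083)/2.1600 = 2.8794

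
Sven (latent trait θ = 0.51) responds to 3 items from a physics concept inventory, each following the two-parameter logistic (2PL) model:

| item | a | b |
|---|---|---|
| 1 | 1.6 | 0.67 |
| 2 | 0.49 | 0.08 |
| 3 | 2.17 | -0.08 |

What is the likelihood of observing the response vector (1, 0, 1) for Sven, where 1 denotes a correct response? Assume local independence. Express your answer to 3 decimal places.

P(θ) = 1 / (1 + exp(−a(θ − b)))
P_1 = 1/(1+e^{0.2560}) = 0.4363
P_2 = 1/(1+e^{-0.2107}) = 0.5525
P_3 = 1/(1+e^{-1.2803}) = 0.7825
L = P_1 × (1−P_2) × P_3 = 0.4363 × 0.4475 × 0.7825 = 0.15280

0.153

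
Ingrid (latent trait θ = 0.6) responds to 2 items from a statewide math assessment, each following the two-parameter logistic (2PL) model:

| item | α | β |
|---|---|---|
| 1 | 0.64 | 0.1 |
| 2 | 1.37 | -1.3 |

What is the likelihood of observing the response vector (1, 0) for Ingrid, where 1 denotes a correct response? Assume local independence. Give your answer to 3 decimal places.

0.040

P(θ) = 1 / (1 + exp(−α(θ − β)))
P_1 = 1/(1+e^{-0.3200}) = 0.5793
P_2 = 1/(1+e^{-2.6030}) = 0.9311
L = P_1 × (1−P_2) = 0.5793 × 0.0689 = 0.03994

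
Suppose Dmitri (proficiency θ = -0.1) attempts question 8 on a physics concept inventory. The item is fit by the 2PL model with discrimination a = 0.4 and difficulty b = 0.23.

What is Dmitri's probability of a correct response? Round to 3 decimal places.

0.467

P(θ) = 1 / (1 + exp(−a(θ − b)))
Exponent: 0.4 × (-0.1 − 0.23) = -0.1320
1/(1 + e^{0.1320}) = 0.4670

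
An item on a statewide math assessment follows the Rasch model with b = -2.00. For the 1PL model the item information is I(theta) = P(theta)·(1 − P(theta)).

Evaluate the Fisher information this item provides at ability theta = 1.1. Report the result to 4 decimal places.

P = 1/(1+e^{-3.1000}) = 0.9569
P(1−P) = 0.9569 × 0.0431 = 0.0412
I = P(1−P) = 0.04125

0.0412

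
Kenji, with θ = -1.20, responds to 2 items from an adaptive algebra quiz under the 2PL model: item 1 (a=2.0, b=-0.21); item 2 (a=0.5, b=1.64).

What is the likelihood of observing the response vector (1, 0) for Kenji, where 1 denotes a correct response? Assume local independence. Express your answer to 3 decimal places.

0.098

P(θ) = 1 / (1 + exp(−a(θ − b)))
P_1 = 1/(1+e^{1.9800}) = 0.1213
P_2 = 1/(1+e^{1.4200}) = 0.1947
L = P_1 × (1−P_2) = 0.1213 × 0.8053 = 0.09770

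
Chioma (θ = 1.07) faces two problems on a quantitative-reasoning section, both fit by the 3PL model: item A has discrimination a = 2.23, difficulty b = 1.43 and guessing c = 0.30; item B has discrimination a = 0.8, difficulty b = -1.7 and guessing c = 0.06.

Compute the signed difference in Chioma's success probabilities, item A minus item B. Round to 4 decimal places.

-0.3910

P(θ) = c + (1 − c) · 1 / (1 + exp(−a(θ − b)))
P_A = 0.5166
P_B = 0.9076
P_A − P_B = -0.3910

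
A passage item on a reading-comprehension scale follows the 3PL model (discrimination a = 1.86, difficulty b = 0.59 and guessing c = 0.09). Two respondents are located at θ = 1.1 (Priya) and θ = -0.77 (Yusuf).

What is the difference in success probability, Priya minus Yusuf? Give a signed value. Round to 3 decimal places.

0.589

P(θ) = c + (1 − c) · 1 / (1 + exp(−a(θ − b)))
P(Priya) = 0.7460  [exponent 0.9486]
P(Yusuf) = 0.1572  [exponent -2.5296]
Difference = 0.7460 − 0.1572 = 0.5888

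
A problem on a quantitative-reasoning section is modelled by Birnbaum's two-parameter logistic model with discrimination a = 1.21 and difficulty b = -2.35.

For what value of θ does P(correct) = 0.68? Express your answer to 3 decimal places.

P(θ) = 1 / (1 + exp(−a(θ − b)))
logit = ln(0.6800/0.3200) = 0.7538
θ = b + logit/(a) = -2.35 + 0.7538/1.2100 = -1.7270

-1.727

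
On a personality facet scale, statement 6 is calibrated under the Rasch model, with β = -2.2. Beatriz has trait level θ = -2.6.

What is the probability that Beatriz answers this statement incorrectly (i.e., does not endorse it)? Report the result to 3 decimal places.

0.599

P(θ) = 1 / (1 + exp(−(θ − β)))
Exponent: (-2.6 − (-2.2)) = -0.4000
1/(1 + e^{0.4000}) = 0.4013
P = 0.4013
P(incorrect) = 1 − 0.4013 = 0.5987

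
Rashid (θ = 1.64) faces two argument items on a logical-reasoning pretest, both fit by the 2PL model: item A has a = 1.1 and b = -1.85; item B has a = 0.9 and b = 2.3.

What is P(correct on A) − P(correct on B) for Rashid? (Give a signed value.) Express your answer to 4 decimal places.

0.6232

P(θ) = 1 / (1 + exp(−a(θ − b)))
P_A = 0.9789
P_B = 0.3557
P_A − P_B = 0.6232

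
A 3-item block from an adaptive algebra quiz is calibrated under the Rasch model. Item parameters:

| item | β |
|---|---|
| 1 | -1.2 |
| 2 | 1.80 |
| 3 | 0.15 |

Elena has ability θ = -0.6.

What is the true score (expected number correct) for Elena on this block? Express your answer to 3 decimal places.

1.050

P(θ) = 1 / (1 + exp(−(θ − β)))
P_1 = 1/(1+e^{-0.6000}) = 0.6457
P_2 = 1/(1+e^{2.4000}) = 0.0832
P_3 = 1/(1+e^{0.7500}) = 0.3208
E[score] = 0.6457 + 0.0832 + 0.3208 = 1.0497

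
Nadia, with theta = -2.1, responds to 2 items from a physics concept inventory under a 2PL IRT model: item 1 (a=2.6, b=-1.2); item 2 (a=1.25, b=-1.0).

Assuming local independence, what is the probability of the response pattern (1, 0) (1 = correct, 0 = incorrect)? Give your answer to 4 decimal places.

P(theta) = 1 / (1 + exp(−a(theta − b)))
P_1 = 1/(1+e^{2.3400}) = 0.0879
P_2 = 1/(1+e^{1.3750}) = 0.2018
L = P_1 × (1−P_2) = 0.0879 × 0.7982 = 0.07013

0.0701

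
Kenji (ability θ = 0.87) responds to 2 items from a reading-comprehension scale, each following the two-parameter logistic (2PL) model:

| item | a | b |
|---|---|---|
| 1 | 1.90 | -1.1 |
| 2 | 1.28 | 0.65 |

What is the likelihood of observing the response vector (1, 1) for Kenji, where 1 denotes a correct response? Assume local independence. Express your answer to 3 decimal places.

P(θ) = 1 / (1 + exp(−a(θ − b)))
P_1 = 1/(1+e^{-3.7430}) = 0.9769
P_2 = 1/(1+e^{-0.2816}) = 0.5699
L = P_1 × P_2 = 0.9769 × 0.5699 = 0.55675

0.557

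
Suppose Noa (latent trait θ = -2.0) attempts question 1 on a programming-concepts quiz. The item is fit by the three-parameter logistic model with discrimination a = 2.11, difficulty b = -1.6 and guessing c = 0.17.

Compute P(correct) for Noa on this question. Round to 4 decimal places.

0.4196

P(θ) = c + (1 − c) · 1 / (1 + exp(−a(θ − b)))
Exponent: 2.11 × (-2.0 − (-1.6)) = -0.8440
1/(1 + e^{0.8440}) = 0.3007
P = 0.17 + 0.83 × 0.3007 = 0.4196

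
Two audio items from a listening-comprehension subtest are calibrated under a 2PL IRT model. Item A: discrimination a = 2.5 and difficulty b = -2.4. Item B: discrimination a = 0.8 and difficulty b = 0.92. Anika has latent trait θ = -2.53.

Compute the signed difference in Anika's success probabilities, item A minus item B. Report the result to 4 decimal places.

0.3599

P(θ) = 1 / (1 + exp(−a(θ − b)))
P_A = 0.4195
P_B = 0.0595
P_A − P_B = 0.3599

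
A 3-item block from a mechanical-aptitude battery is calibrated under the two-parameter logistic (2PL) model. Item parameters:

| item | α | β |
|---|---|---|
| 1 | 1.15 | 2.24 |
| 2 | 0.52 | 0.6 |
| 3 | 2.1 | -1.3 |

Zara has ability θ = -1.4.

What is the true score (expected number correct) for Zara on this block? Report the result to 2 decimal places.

P(θ) = 1 / (1 + exp(−α(θ − β)))
P_1 = 1/(1+e^{4.1860}) = 0.0150
P_2 = 1/(1+e^{1.0400}) = 0.2611
P_3 = 1/(1+e^{0.2100}) = 0.4477
E[score] = 0.0150 + 0.2611 + 0.4477 = 0.7238

0.72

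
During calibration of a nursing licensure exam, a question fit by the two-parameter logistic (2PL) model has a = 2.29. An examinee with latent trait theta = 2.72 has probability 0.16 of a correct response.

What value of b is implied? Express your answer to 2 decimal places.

3.44

P(theta) = 1 / (1 + exp(−a(theta − b)))
logit(0.16) = ln(0.16/0.84) = -1.6582
b = theta − logit/(a) = 2.72 − (-1.6582)/2.2900 = 3.4441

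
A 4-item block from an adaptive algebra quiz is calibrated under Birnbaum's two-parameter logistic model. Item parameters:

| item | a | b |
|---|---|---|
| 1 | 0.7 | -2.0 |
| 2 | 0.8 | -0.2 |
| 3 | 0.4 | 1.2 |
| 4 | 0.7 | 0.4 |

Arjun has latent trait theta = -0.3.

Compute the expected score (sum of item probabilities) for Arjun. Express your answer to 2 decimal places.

P(theta) = 1 / (1 + exp(−a(theta − b)))
P_1 = 1/(1+e^{-1.1900}) = 0.7667
P_2 = 1/(1+e^{0.0800}) = 0.4800
P_3 = 1/(1+e^{0.6000}) = 0.3543
P_4 = 1/(1+e^{0.4900}) = 0.3799
E[score] = 0.7667 + 0.4800 + 0.3543 + 0.3799 = 1.9810

1.98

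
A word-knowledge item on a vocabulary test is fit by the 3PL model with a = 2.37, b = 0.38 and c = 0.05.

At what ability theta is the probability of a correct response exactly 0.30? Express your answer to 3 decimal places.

P(theta) = c + (1 − c) · 1 / (1 + exp(−a(theta − b)))
Remove guessing floor: (0.30 − 0.05)/(1 − 0.05) = 0.2632
logit = ln(0.2632/0.7368) = -1.0296
theta = b + logit/(a) = 0.38 + (-1.0296)/2.3700 = -0.0544

-0.054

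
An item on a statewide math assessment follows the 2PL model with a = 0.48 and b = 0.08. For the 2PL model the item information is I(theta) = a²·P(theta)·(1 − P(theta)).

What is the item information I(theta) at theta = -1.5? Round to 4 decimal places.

0.0501

P = 1/(1+e^{0.7584}) = 0.3190
P(1−P) = 0.3190 × 0.6810 = 0.2172
I = a² × P(1−P) = 0.48² × 0.2172 = 0.05005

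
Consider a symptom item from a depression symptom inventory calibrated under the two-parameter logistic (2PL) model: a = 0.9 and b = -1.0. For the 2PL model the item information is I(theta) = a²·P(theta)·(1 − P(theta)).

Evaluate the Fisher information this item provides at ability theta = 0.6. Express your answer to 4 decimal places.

0.1254

P = 1/(1+e^{-1.4400}) = 0.8085
P(1−P) = 0.8085 × 0.1915 = 0.1549
I = a² × P(1−P) = 0.9² × 0.1549 = 0.12543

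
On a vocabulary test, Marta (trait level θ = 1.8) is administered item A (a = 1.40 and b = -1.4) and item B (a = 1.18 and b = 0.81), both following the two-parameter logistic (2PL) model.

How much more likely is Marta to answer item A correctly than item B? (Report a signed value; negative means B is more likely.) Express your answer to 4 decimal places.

0.2260

P(θ) = 1 / (1 + exp(−a(θ − b)))
P_A = 0.9888
P_B = 0.7628
P_A − P_B = 0.2260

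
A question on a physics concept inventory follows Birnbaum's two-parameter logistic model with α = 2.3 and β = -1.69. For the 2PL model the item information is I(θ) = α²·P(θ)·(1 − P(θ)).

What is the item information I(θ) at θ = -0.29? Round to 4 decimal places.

0.1954

P = 1/(1+e^{-3.2200}) = 0.9616
P(1−P) = 0.9616 × 0.0384 = 0.0369
I = α² × P(1−P) = 2.3² × 0.0369 = 0.19543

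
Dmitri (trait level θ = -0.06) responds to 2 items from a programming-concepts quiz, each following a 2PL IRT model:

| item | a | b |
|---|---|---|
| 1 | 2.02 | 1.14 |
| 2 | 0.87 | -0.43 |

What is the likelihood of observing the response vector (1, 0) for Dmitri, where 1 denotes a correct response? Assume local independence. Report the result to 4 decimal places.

0.0342

P(θ) = 1 / (1 + exp(−a(θ − b)))
P_1 = 1/(1+e^{2.4240}) = 0.0814
P_2 = 1/(1+e^{-0.3219}) = 0.5798
L = P_1 × (1−P_2) = 0.0814 × 0.4202 = 0.03419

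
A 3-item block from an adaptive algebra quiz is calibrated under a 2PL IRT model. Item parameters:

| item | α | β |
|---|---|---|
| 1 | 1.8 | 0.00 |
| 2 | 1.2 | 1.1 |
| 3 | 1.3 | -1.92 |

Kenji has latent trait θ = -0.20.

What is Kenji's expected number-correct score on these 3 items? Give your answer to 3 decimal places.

1.488

P(θ) = 1 / (1 + exp(−α(θ − β)))
P_1 = 1/(1+e^{0.3600}) = 0.4110
P_2 = 1/(1+e^{1.5600}) = 0.1736
P_3 = 1/(1+e^{-2.2360}) = 0.9034
E[score] = 0.4110 + 0.1736 + 0.9034 = 1.4880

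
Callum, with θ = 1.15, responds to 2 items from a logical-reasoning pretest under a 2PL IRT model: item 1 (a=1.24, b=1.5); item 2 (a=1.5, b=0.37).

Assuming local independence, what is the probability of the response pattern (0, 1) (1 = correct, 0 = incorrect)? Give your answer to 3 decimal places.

P(θ) = 1 / (1 + exp(−a(θ − b)))
P_1 = 1/(1+e^{0.4340}) = 0.3932
P_2 = 1/(1+e^{-1.1700}) = 0.7631
L = (1−P_1) × P_2 = 0.6068 × 0.7631 = 0.46310

0.463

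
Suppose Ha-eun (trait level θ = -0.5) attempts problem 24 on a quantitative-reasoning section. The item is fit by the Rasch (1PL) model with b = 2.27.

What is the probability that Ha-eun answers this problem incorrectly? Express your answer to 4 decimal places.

P(θ) = 1 / (1 + exp(−(θ − b)))
Exponent: (-0.5 − 2.27) = -2.7700
1/(1 + e^{2.7700}) = 0.0590
P = 0.0590
P(incorrect) = 1 − 0.0590 = 0.9410

0.9410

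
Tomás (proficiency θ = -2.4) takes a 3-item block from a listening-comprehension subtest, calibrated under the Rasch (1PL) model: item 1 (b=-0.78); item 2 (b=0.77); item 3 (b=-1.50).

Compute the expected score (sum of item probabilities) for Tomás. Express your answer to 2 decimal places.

0.49

P(θ) = 1 / (1 + exp(−(θ − b)))
P_1 = 1/(1+e^{1.6200}) = 0.1652
P_2 = 1/(1+e^{3.1700}) = 0.0403
P_3 = 1/(1+e^{0.9000}) = 0.2891
E[score] = 0.1652 + 0.0403 + 0.2891 = 0.4946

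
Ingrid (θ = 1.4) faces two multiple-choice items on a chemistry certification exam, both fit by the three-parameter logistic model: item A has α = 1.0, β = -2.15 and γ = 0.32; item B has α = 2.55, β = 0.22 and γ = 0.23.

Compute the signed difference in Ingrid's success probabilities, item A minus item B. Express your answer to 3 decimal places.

0.017

P(θ) = γ + (1 − γ) · 1 / (1 + exp(−α(θ − β)))
P_A = 0.9810
P_B = 0.9638
P_A − P_B = 0.0172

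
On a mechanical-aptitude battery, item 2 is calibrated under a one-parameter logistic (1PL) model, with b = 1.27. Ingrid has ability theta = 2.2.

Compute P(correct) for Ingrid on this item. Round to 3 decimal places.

0.717

P(theta) = 1 / (1 + exp(−(theta − b)))
Exponent: (2.2 − 1.27) = 0.9300
1/(1 + e^{-0.9300}) = 0.7171
P = 0.7171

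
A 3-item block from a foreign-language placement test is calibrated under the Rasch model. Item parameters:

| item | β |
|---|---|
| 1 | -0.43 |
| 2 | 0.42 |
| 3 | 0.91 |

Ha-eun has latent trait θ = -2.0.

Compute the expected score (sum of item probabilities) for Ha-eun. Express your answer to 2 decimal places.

0.31

P(θ) = 1 / (1 + exp(−(θ − β)))
P_1 = 1/(1+e^{1.5700}) = 0.1722
P_2 = 1/(1+e^{2.4200}) = 0.0817
P_3 = 1/(1+e^{2.9100}) = 0.0517
E[score] = 0.1722 + 0.0817 + 0.0517 = 0.3055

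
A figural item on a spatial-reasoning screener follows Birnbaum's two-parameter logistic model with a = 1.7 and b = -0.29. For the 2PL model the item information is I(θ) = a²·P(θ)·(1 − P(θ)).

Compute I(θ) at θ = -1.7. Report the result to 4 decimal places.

0.2209

P = 1/(1+e^{2.3970}) = 0.0834
P(1−P) = 0.0834 × 0.9166 = 0.0764
I = a² × P(1−P) = 1.7² × 0.0764 = 0.22093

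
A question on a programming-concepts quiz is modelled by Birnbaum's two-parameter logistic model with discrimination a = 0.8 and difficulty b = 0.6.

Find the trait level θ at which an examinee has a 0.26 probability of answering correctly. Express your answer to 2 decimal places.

P(θ) = 1 / (1 + exp(−a(θ − b)))
logit = ln(0.2600/0.7400) = -1.0460
θ = b + logit/(a) = 0.6 + (-1.0460)/0.8000 = -0.7075

-0.71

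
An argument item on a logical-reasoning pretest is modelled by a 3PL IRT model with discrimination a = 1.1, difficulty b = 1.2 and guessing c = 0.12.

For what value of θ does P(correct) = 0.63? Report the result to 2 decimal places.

P(θ) = c + (1 − c) · 1 / (1 + exp(−a(θ − b)))
Remove guessing floor: (0.63 − 0.12)/(1 − 0.12) = 0.5795
logit = ln(0.5795/0.4205) = 0.3209
θ = b + logit/(a) = 1.2 + 0.3209/1.1000 = 1.4917

1.49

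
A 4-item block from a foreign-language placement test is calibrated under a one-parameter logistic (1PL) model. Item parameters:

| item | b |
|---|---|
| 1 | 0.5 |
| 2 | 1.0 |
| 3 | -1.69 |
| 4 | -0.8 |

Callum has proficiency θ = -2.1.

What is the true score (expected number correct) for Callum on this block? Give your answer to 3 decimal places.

P(θ) = 1 / (1 + exp(−(θ − b)))
P_1 = 1/(1+e^{2.6000}) = 0.0691
P_2 = 1/(1+e^{3.1000}) = 0.0431
P_3 = 1/(1+e^{0.4100}) = 0.3989
P_4 = 1/(1+e^{1.3000}) = 0.2142
E[score] = 0.0691 + 0.0431 + 0.3989 + 0.2142 = 0.7253

0.725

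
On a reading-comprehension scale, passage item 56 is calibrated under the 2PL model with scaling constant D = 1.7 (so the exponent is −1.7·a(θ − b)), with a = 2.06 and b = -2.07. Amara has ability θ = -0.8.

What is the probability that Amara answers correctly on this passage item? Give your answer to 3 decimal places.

P(θ) = 1 / (1 + exp(−D·a(θ − b)))
Exponent: 1.7 × 2.06 × (-0.8 − (-2.07)) = 4.4475
1/(1 + e^{-4.4475}) = 0.9884
P = 0.9884

0.988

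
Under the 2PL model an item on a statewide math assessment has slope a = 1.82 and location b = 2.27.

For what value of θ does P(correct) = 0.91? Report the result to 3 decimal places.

3.541

P(θ) = 1 / (1 + exp(−a(θ − b)))
logit = ln(0.9100/0.0900) = 2.3136
θ = b + logit/(a) = 2.27 + 2.3136/1.8200 = 3.5412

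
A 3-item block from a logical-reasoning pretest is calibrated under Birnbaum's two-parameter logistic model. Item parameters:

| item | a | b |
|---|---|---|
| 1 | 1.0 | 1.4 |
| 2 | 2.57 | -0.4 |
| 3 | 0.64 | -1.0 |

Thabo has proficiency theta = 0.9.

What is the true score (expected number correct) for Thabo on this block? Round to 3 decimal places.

P(theta) = 1 / (1 + exp(−a(theta − b)))
P_1 = 1/(1+e^{0.5000}) = 0.3775
P_2 = 1/(1+e^{-3.3410}) = 0.9658
P_3 = 1/(1+e^{-1.2160}) = 0.7714
E[score] = 0.3775 + 0.9658 + 0.7714 = 2.1147

2.115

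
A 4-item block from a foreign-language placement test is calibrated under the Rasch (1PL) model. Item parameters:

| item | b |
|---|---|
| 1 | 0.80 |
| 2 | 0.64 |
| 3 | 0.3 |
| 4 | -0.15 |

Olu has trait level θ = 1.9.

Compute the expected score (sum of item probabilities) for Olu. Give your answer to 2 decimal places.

3.25

P(θ) = 1 / (1 + exp(−(θ − b)))
P_1 = 1/(1+e^{-1.1000}) = 0.7503
P_2 = 1/(1+e^{-1.2600}) = 0.7790
P_3 = 1/(1+e^{-1.6000}) = 0.8320
P_4 = 1/(1+e^{-2.0500}) = 0.8859
E[score] = 0.7503 + 0.7790 + 0.8320 + 0.8859 = 3.2473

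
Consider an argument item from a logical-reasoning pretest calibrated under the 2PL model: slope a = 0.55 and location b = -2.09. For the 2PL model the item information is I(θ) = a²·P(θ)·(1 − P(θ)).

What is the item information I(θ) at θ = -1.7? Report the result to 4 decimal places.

P = 1/(1+e^{-0.2145}) = 0.5534
P(1−P) = 0.5534 × 0.4466 = 0.2471
I = a² × P(1−P) = 0.55² × 0.2471 = 0.07476

0.0748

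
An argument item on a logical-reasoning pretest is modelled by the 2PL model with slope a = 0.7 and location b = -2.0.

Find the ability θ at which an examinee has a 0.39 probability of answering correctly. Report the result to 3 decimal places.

P(θ) = 1 / (1 + exp(−a(θ − b)))
logit = ln(0.3900/0.6100) = -0.4473
θ = b + logit/(a) = -2.0 + (-0.4473)/0.7000 = -2.6390

-2.639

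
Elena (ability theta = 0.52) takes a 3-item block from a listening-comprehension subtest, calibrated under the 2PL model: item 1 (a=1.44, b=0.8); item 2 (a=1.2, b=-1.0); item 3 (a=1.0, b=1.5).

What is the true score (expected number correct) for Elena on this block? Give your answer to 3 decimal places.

P(theta) = 1 / (1 + exp(−a(theta − b)))
P_1 = 1/(1+e^{0.4032}) = 0.4005
P_2 = 1/(1+e^{-1.8240}) = 0.8610
P_3 = 1/(1+e^{0.9800}) = 0.2729
E[score] = 0.4005 + 0.8610 + 0.2729 = 1.5345

1.534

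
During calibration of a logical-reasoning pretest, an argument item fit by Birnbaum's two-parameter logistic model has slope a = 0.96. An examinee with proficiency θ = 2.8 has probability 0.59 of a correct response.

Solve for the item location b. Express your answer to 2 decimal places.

2.42

P(θ) = 1 / (1 + exp(−a(θ − b)))
logit(0.59) = ln(0.59/0.41) = 0.3640
b = θ − logit/(a) = 2.8 − 0.3640/0.9600 = 2.4209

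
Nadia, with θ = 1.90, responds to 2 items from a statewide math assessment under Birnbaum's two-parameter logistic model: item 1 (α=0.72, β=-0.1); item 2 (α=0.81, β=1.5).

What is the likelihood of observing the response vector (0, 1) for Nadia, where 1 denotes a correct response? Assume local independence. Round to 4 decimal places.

P(θ) = 1 / (1 + exp(−α(θ − β)))
P_1 = 1/(1+e^{-1.4400}) = 0.8085
P_2 = 1/(1+e^{-0.3240}) = 0.5803
L = (1−P_1) × P_2 = 0.1915 × 0.5803 = 0.11115

0.1112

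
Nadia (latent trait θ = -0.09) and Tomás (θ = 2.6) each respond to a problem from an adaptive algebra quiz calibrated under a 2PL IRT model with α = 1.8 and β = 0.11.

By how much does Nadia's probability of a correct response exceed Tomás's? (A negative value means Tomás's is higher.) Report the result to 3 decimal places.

P(θ) = 1 / (1 + exp(−α(θ − β)))
P(Nadia) = 0.4110  [exponent -0.3600]
P(Tomás) = 0.9888  [exponent 4.4820]
Difference = 0.4110 − 0.9888 = -0.5779

-0.578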